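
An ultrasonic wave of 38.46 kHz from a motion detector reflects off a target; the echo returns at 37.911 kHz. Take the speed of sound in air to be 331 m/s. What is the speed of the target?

2.38 m/s

Double Doppler shift off a moving reflector: f₂ = f₀ · (v + u)/(v − u) (u > 0 toward emitter).
Rearranging, u = v · (f₂ − f₀)/(f₂ + f₀) = 331 × -0.549/76.371 ≈ -2.38 m/s.
So the target is moving at 2.38 m/s away from the emitter.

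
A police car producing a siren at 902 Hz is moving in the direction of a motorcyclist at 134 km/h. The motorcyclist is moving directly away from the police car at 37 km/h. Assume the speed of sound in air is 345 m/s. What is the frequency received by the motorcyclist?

134 km/h = 37.22 m/s; 37 km/h = 10.28 m/s.
Both move, so f' = f · (v − v_o)/(v − v_s).
f' = 902 × (345 − 10.28)/(345 − 37.22) = 902 × 334.72/307.78 ≈ 981 Hz.

981 Hz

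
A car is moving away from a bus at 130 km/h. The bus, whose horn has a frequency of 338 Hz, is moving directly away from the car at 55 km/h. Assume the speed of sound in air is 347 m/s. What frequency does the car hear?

290 Hz

55 km/h = 15.28 m/s; 130 km/h = 36.11 m/s.
With source receding and observer receding, f' = f · (v − v_o)/(v + v_s).
f' = 338 × (347 − 36.11)/(347 + 15.28) = 338 × 310.89/362.28 ≈ 290 Hz.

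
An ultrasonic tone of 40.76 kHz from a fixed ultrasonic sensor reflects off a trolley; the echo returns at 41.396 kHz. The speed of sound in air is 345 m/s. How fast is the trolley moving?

2.67 m/s

Double Doppler shift off a moving reflector: f₂ = f₀ · (v + u)/(v − u) (u > 0 toward emitter).
Rearranging, u = v · (f₂ − f₀)/(f₂ + f₀) = 345 × 0.636/82.156 ≈ 2.67 m/s.
So the trolley is moving at 2.67 m/s toward the emitter.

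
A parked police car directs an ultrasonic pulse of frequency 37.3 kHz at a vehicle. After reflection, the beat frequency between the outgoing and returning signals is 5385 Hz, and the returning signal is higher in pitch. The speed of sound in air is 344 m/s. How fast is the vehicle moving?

Double Doppler shift off a moving reflector: f₂ = f₀ · (v + u)/(v − u) (u > 0 toward emitter).
Returning signal is higher, so f₂ = f₀ + Δf = 37300 + 5385 = 42685 Hz.
Rearranging, u = v · (f₂ − f₀)/(f₂ + f₀) = 344 × 5385/79985 ≈ 23.2 m/s.
So the vehicle is moving at 23.2 m/s toward the emitter.

23.2 m/s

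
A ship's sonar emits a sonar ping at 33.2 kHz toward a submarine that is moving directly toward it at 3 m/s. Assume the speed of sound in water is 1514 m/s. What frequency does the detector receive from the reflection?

At the submarine (a moving observer), f₁ = f₀ · (v + u)/v = 33.2 × 1517/1514 ≈ 33.3 kHz.
On reflection it acts as a source moving toward the stationary detector: f₂ = f₁ · v/(v − u) = 33.3 × 1514/1511 ≈ 33.3 kHz.

33.3 kHz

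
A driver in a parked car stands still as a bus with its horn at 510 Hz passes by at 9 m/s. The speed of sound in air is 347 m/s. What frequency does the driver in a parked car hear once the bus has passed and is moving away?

497 Hz

Receding: f₂ = f · v/(v + v_s) = 510 × 347/356 ≈ 497 Hz.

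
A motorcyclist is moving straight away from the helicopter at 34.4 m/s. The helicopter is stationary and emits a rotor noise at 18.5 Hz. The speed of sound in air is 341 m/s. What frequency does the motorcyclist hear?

16.6 Hz

Moving observer, stationary source: f' = f · (v − v_o)/v.
f' = 18.5 × (341 − 34.4)/341 = 18.5 × 306.6/341 ≈ 16.6 Hz.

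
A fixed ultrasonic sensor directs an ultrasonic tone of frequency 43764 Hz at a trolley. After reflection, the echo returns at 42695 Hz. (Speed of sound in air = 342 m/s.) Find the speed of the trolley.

4.2 m/s

Double Doppler shift off a moving reflector: f₂ = f₀ · (v + u)/(v − u) (u > 0 toward emitter).
Rearranging, u = v · (f₂ − f₀)/(f₂ + f₀) = 342 × -1069/86459 ≈ -4.2 m/s.
So the trolley is moving at 4.2 m/s away from the emitter.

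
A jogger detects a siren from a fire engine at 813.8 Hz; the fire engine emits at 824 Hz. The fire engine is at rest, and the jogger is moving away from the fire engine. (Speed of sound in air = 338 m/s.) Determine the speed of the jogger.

4.2 m/s

f' = f · (v − v_o)/v ⇒ v_o = v · |f'/f − 1|.
v_o = 338 × |813.8/824 − 1| = 338 × 0.01238 ≈ 4.2 m/s.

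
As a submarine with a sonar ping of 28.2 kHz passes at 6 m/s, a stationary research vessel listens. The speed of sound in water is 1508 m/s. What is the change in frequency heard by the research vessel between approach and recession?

Approaching: f₁ = f · v/(v − v_s) = 28.2 × 1508/1502 ≈ 28.313 kHz.
Receding: f₂ = f · v/(v + v_s) = 28.2 × 1508/1514 ≈ 28.088 kHz.
Drop: f₁ − f₂ = 2f·v·v_s/(v² − v_s²) = 2 × 28.2 × 1508 × 6/(1508² − 6²) ≈ 0.224 kHz.

0.224 kHz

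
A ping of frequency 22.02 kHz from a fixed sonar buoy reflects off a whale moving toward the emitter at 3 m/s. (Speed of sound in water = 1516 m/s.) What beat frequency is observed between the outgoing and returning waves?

At the whale (a moving observer), f₁ = f₀ · (v + u)/v = 22.02 × 1519/1516 ≈ 22.0636 kHz.
The reflection then acts as a moving source: f₂ = f₁ · v/(v − u) ≈ 22.1073 kHz.
Beat frequency (with f₀ = 22020 Hz): |f₂ − f₀| = 2u·f₀/(v − u) = 2 × 3 × 22020/1513 ≈ 87 Hz.

87 Hz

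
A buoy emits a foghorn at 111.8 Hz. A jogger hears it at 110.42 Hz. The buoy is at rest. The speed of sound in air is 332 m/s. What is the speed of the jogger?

4.1 m/s

f' < f, so the jogger is receding.
f' = f · (v − v_o)/v ⇒ v_o = v · |f'/f − 1|.
v_o = 332 × |110.42/111.8 − 1| = 332 × 0.01234 ≈ 4.1 m/s.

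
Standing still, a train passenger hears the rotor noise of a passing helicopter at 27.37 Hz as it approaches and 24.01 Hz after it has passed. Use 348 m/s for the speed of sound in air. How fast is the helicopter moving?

22.8 m/s

f₁/f₂ = (v + v_s)/(v − v_s), so v_s = v · (f₁ − f₂)/(f₁ + f₂).
v_s = 348 × (27.37 − 24.01)/(27.37 + 24.01) = 348 × 3.36/51.38 ≈ 22.8 m/s.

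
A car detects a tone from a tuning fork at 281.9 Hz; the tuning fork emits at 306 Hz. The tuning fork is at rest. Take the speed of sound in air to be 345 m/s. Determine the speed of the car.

f' < f, so the car is receding.
f' = f · (v − v_o)/v ⇒ v_o = v · |f'/f − 1|.
v_o = 345 × |281.9/306 − 1| = 345 × 0.07876 ≈ 27 m/s.

27 m/s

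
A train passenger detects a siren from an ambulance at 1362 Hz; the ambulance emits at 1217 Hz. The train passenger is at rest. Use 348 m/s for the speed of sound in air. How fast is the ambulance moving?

f' > f, so the ambulance is approaching.
f' = f · v/(v − v_s) ⇒ v_s = v · |1 − f/f'|.
v_s = 348 × |1 − 1217/1362| = 348 × 0.1065 ≈ 37 m/s.

37 m/s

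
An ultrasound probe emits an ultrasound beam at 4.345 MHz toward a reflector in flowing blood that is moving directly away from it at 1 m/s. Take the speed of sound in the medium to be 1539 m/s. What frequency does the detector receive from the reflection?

The reflector in flowing blood first receives the wave as a moving observer: f₁ = f₀ · (v − u)/v = 4.345 × (1539 − 1)/1539 ≈ 4.342 MHz.
On reflection it acts as a source moving away from the stationary detector: f₂ = f₁ · v/(v + u) = 4.342 × 1539/1540 ≈ 4.339 MHz.

4.339 MHz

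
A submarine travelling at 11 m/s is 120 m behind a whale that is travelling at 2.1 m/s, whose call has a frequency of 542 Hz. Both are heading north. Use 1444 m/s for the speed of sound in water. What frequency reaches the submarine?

The submarine is behind, so the whale is moving away from it while the submarine is moving toward the whale.
Both move, so f' = f · (v + v_o)/(v + v_s).
f' = 542 × (1444 + 11)/(1444 + 2.1) = 542 × 1455/1446.1 ≈ 545 Hz.

545 Hz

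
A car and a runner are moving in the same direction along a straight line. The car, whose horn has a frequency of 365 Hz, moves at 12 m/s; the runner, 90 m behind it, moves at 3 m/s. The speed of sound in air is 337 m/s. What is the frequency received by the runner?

The runner is behind, so the car is moving away from it while the runner is moving toward the car.
General Doppler shift: f' = f · (v + v_o)/(v + v_s).
f' = 365 × (337 + 3)/(337 + 12) = 365 × 340/349 ≈ 356 Hz.

356 Hz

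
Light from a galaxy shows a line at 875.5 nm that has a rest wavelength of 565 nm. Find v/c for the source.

0.412

λ'/λ₀ = 1.5496 > 1 (redshift), so the source is receding.
λ'/λ₀ = √((1 + β)/(1 − β)) for a receding source ⇒ β = (r² − 1)/(r² + 1) with r = λ'/λ₀.
β = (2.4011 − 1)/(2.4011 + 1) ≈ 0.412.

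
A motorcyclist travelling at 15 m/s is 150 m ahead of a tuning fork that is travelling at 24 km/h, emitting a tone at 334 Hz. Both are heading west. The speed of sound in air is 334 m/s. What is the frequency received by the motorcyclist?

325 Hz

24 km/h = 6.667 m/s.
The motorcyclist is ahead, so the tuning fork is moving toward it while the motorcyclist is moving away from the tuning fork.
With source approaching and observer receding, f' = f · (v − v_o)/(v − v_s).
f' = 334 × (334 − 15)/(334 − 6.667) = 334 × 319/327.33 ≈ 325 Hz.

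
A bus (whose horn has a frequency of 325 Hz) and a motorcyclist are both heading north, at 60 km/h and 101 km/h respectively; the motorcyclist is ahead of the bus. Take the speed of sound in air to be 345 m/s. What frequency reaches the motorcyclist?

314 Hz

60 km/h = 16.67 m/s; 101 km/h = 28.06 m/s.
The motorcyclist is ahead, so the bus is moving toward it while the motorcyclist is moving away from the bus.
General Doppler shift: f' = f · (v − v_o)/(v − v_s).
f' = 325 × (345 − 28.06)/(345 − 16.67) = 325 × 316.94/328.33 ≈ 314 Hz.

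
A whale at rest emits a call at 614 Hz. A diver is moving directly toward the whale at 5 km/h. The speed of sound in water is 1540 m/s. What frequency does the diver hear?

5 km/h = 1.389 m/s.
Moving observer, stationary source: f' = f · (v + v_o)/v.
f' = 614 × (1540 + 1.389)/1540 = 614 × 1541.4/1540 ≈ 615 Hz.

615 Hz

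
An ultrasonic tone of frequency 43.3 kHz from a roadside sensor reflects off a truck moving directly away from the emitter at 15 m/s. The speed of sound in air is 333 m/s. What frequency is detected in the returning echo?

The truck first receives the wave as a moving observer: f₁ = f₀ · (v − u)/v = 43.3 × (333 − 15)/333 ≈ 41.3 kHz.
On reflection it acts as a source moving away from the stationary detector: f₂ = f₁ · v/(v + u) = 41.3 × 333/348 ≈ 39.6 kHz.

39.6 kHz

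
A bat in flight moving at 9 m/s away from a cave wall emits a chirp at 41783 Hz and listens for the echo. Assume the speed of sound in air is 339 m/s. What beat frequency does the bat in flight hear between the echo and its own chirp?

2161 Hz

The cave wall receives the sound from a moving source: f₁ = f₀ · v/(v + v_e) = 41783 × 339/348 ≈ 40702 Hz.
On the return leg the bat in flight is a moving observer: f₂ = f₁ · (v − v_e)/v = 40702 × 330/339 ≈ 39622 Hz.
Equivalently f₂ = f₀ · (v − v_e)/(v + v_e).
Beat against the emitted tone: |f₂ − f₀| = 2v_e·f₀/(v + v_e) = 2 × 9 × 41783/348 ≈ 2161 Hz.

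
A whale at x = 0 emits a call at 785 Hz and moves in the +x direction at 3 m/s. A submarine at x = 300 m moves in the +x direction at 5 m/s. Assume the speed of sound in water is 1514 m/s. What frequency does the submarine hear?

784 Hz

The observer lies on the +x side, so the source is heading toward the observer and the observer is heading away from the source.
General Doppler shift: f' = f · (v − v_o)/(v − v_s).
f' = 785 × (1514 − 5)/(1514 − 3) = 785 × 1509/1511 ≈ 784 Hz.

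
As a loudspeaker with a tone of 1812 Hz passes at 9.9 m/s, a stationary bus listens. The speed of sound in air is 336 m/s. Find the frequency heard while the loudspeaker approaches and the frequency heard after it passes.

Approaching: f₁ = f · v/(v − v_s) = 1812 × 336/326.1 ≈ 1867 Hz.
Receding: f₂ = f · v/(v + v_s) = 1812 × 336/345.9 ≈ 1760 Hz.

1867 Hz approaching; 1760 Hz receding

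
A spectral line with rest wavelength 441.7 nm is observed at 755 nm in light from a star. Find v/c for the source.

0.490

λ'/λ₀ = 1.7093 > 1 (redshift), so the source is receding.
λ'/λ₀ = √((1 + β)/(1 − β)) for a receding source ⇒ β = (r² − 1)/(r² + 1) with r = λ'/λ₀.
β = (2.9217 − 1)/(2.9217 + 1) ≈ 0.490.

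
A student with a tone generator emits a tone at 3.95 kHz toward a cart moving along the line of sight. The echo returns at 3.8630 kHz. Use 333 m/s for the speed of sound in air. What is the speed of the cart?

Double Doppler shift off a moving reflector: f₂ = f₀ · (v + u)/(v − u) (u > 0 toward emitter).
Rearranging, u = v · (f₂ − f₀)/(f₂ + f₀) = 333 × -0.0870/7.8130 ≈ -3.7 m/s.
So the cart is moving at 3.7 m/s away from the emitter.

3.7 m/s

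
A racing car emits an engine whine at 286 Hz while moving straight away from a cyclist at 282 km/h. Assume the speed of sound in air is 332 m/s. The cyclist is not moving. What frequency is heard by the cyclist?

282 km/h = 78.33 m/s.
With the source moving away from a stationary observer, f' = f · v/(v + v_s).
f' = 286 × 332/(332 + 78.33) = 286 × 332/410.3 ≈ 231 Hz.

231 Hz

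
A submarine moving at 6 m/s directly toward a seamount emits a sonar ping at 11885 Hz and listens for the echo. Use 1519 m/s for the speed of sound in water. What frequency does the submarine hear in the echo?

11979 Hz

The seamount receives the sound from a moving source: f₁ = f₀ · v/(v − v_e) = 11885 × 1519/1513 ≈ 11932 Hz.
On the return leg the submarine is a moving observer: f₂ = f₁ · (v + v_e)/v = 11932 × 1525/1519 ≈ 11979 Hz.
Equivalently f₂ = f₀ · (v + v_e)/(v − v_e).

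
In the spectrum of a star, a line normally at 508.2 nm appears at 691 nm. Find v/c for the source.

0.298c

λ'/λ₀ = 1.3597 > 1 (redshift), so the source is receding.
λ'/λ₀ = √((1 + β)/(1 − β)) for a receding source ⇒ β = (r² − 1)/(r² + 1) with r = λ'/λ₀.
β = (1.8488 − 1)/(1.8488 + 1) ≈ 0.298.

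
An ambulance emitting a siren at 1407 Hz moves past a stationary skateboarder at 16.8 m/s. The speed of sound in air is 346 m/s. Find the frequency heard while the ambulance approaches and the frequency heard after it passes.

Approaching: f₁ = f · v/(v − v_s) = 1407 × 346/329.2 ≈ 1479 Hz.
Receding: f₂ = f · v/(v + v_s) = 1407 × 346/362.8 ≈ 1342 Hz.

1479 Hz approaching; 1342 Hz receding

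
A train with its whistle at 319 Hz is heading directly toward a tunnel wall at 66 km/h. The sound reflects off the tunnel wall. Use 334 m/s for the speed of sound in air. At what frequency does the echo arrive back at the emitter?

356 Hz

66 km/h = 18.33 m/s.
The tunnel wall receives the sound from a moving source: f₁ = f₀ · v/(v − v_e) = 319 × 334/315.67 ≈ 338 Hz.
On the return leg the train is a moving observer: f₂ = f₁ · (v + v_e)/v = 338 × 352.33/334 ≈ 356 Hz.
Equivalently f₂ = f₀ · (v + v_e)/(v − v_e).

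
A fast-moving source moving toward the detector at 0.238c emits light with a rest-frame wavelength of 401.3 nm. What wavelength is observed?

Relativistic Doppler for wavelength: λ' = λ₀ · √((1 − β)/(1 + β)).
λ' = 401.3 × √(0.7620/1.2380) = 401.3 × 0.78454 ≈ 314.8 nm.

314.8 nm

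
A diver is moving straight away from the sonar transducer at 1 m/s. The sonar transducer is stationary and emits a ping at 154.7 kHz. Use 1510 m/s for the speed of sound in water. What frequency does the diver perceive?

Moving observer, stationary source: f' = f · (v − v_o)/v.
f' = 154.7 × (1510 − 1)/1510 = 154.7 × 1509/1510 ≈ 154.6 kHz.

154.6 kHz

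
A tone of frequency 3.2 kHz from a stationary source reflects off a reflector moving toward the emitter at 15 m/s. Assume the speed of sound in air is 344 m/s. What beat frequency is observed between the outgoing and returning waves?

At the reflector (a moving observer), f₁ = f₀ · (v + u)/v = 3.2 × 359/344 ≈ 3.340 kHz.
The reflection then acts as a moving source: f₂ = f₁ · v/(v − u) ≈ 3.492 kHz.
Beat frequency (with f₀ = 3200 Hz): |f₂ − f₀| = 2u·f₀/(v − u) = 2 × 15 × 3200/329 ≈ 292 Hz.

292 Hz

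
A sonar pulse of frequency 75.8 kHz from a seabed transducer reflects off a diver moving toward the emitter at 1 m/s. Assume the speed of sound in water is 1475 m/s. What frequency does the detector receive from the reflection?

75.9 kHz

The diver first receives the wave as a moving observer: f₁ = f₀ · (v + u)/v = 75.8 × (1475 + 1)/1475 ≈ 75.9 kHz.
On reflection it acts as a source moving toward the stationary detector: f₂ = f₁ · v/(v − u) = 75.9 × 1475/1474 ≈ 75.9 kHz.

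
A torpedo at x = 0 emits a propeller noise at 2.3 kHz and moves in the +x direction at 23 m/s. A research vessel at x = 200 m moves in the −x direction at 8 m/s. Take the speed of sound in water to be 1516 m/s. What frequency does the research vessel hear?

2.35 kHz

The observer lies on the +x side, so the source is heading toward the observer and the observer is heading toward the source.
With source approaching and observer approaching, f' = f · (v + v_o)/(v − v_s).
f' = 2.3 × (1516 + 8)/(1516 − 23) = 2.3 × 1524/1493 ≈ 2.35 kHz.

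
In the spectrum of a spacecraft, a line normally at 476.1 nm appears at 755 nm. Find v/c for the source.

0.431c

λ'/λ₀ = 1.5858 > 1 (redshift), so the source is receding.
λ'/λ₀ = √((1 + β)/(1 − β)) for a receding source ⇒ β = (r² − 1)/(r² + 1) with r = λ'/λ₀.
β = (2.5148 − 1)/(2.5148 + 1) ≈ 0.431.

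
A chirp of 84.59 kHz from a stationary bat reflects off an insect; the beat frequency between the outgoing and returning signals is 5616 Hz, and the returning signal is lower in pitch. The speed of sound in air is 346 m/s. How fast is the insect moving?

Double Doppler shift off a moving reflector: f₂ = f₀ · (v + u)/(v − u) (u > 0 toward emitter).
Returning signal is lower, so f₂ = f₀ − Δf = 84590 − 5616 = 78974 Hz.
Rearranging, u = v · (f₂ − f₀)/(f₂ + f₀) = 346 × -5616/163564 ≈ -11.9 m/s.
So the insect is moving at 11.9 m/s away from the emitter.

11.9 m/s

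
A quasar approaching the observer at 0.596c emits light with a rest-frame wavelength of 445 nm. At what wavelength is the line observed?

223.9 nm

Relativistic Doppler for wavelength: λ' = λ₀ · √((1 − β)/(1 + β)).
λ' = 445 × √(0.4040/1.5960) = 445 × 0.50312 ≈ 223.9 nm.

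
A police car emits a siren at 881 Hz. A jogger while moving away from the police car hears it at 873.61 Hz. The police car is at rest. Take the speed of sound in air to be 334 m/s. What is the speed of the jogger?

2.80 m/s

f' = f · (v − v_o)/v ⇒ v_o = v · |f'/f − 1|.
v_o = 334 × |873.61/881 − 1| = 334 × 0.008388 ≈ 2.80 m/s.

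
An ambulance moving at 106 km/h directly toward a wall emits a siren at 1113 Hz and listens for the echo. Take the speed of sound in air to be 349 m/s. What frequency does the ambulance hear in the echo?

106 km/h = 29.44 m/s.
The wall receives the sound from a moving source: f₁ = f₀ · v/(v − v_e) = 1113 × 349/319.56 ≈ 1216 Hz.
On the return leg the ambulance is a moving observer: f₂ = f₁ · (v + v_e)/v = 1216 × 378.44/349 ≈ 1318 Hz.
Equivalently f₂ = f₀ · (v + v_e)/(v − v_e).

1318 Hz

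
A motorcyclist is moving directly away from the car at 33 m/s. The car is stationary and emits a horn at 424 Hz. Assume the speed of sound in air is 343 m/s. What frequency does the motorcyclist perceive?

Moving observer, stationary source: f' = f · (v − v_o)/v.
f' = 424 × (343 − 33)/343 = 424 × 310/343 ≈ 383 Hz.

383 Hz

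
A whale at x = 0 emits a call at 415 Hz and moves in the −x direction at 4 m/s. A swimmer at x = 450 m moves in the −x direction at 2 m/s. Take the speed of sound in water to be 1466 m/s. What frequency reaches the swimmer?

414 Hz

The observer lies on the +x side, so the source is heading away from the observer and the observer is heading toward the source.
With source receding and observer approaching, f' = f · (v + v_o)/(v + v_s).
f' = 415 × (1466 + 2)/(1466 + 4) = 415 × 1468/1470 ≈ 414 Hz.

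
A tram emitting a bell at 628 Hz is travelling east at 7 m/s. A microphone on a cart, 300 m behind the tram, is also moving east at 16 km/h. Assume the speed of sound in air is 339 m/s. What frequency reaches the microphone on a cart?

623 Hz

16 km/h = 4.444 m/s.
The microphone on a cart is behind, so the tram is moving away from it while the microphone on a cart is moving toward the tram.
With source receding and observer approaching, f' = f · (v + v_o)/(v + v_s).
f' = 628 × (339 + 4.444)/(339 + 7) = 628 × 343.44/346 ≈ 623 Hz.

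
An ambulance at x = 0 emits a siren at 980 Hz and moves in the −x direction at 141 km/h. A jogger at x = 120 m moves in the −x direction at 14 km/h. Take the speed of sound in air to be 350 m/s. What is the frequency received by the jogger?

891 Hz

141 km/h = 39.17 m/s; 14 km/h = 3.889 m/s.
The observer lies on the +x side, so the source is heading away from the observer and the observer is heading toward the source.
Both move, so f' = f · (v + v_o)/(v + v_s).
f' = 980 × (350 + 3.889)/(350 + 39.17) = 980 × 353.89/389.17 ≈ 891 Hz.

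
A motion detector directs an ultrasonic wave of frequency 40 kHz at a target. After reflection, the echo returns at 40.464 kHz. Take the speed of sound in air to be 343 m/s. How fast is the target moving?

1.98 m/s

Double Doppler shift off a moving reflector: f₂ = f₀ · (v + u)/(v − u) (u > 0 toward emitter).
Rearranging, u = v · (f₂ − f₀)/(f₂ + f₀) = 343 × 0.464/80.464 ≈ 1.98 m/s.
So the target is moving at 1.98 m/s toward the emitter.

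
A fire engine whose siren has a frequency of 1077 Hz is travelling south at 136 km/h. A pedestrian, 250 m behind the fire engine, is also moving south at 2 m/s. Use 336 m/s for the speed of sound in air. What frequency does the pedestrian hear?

136 km/h = 37.78 m/s.
The pedestrian is behind, so the fire engine is moving away from it while the pedestrian is moving toward the fire engine.
With source receding and observer approaching, f' = f · (v + v_o)/(v + v_s).
f' = 1077 × (336 + 2)/(336 + 37.78) = 1077 × 338/373.78 ≈ 974 Hz.

974 Hz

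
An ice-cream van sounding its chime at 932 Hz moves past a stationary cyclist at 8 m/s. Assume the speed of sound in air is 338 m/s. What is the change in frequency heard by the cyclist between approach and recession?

Approaching: f₁ = f · v/(v − v_s) = 932 × 338/330 ≈ 954.6 Hz.
Receding: f₂ = f · v/(v + v_s) = 932 × 338/346 ≈ 910.5 Hz.
Drop: f₁ − f₂ = 2f·v·v_s/(v² − v_s²) = 2 × 932 × 338 × 8/(338² − 8²) ≈ 44.1 Hz.

44.1 Hz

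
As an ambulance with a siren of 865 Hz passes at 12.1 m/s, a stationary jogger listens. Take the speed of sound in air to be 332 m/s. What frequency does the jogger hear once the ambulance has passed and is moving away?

Receding: f₂ = f · v/(v + v_s) = 865 × 332/344.1 ≈ 835 Hz.

835 Hz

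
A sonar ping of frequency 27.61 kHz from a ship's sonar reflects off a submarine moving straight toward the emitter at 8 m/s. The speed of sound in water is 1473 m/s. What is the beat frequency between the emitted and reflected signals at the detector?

The submarine first receives the wave as a moving observer: f₁ = f₀ · (v + u)/v = 27.61 × (1473 + 8)/1473 ≈ 27.760 kHz.
The reflection then acts as a moving source: f₂ = f₁ · v/(v − u) ≈ 27.912 kHz.
Equivalently f₂ = f₀ · (v + u)/(v − u).
Beat frequency (with f₀ = 27610 Hz): |f₂ − f₀| = 2u·f₀/(v − u) = 2 × 8 × 27610/1465 ≈ 302 Hz.

302 Hz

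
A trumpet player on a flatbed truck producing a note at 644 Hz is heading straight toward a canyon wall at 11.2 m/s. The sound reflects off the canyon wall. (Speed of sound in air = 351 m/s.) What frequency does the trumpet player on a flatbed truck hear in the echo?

686 Hz

The canyon wall receives the sound from a moving source: f₁ = f₀ · v/(v − v_e) = 644 × 351/339.8 ≈ 665 Hz.
On the return leg the trumpet player on a flatbed truck is a moving observer: f₂ = f₁ · (v + v_e)/v = 665 × 362.2/351 ≈ 686 Hz.
Equivalently f₂ = f₀ · (v + v_e)/(v − v_e).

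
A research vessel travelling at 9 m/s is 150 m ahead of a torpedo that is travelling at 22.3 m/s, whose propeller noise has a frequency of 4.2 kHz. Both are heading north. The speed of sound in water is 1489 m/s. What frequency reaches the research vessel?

The research vessel is ahead, so the torpedo is moving toward it while the research vessel is moving away from the torpedo.
Both move, so f' = f · (v − v_o)/(v − v_s).
f' = 4.2 × (1489 − 9)/(1489 − 22.3) = 4.2 × 1480/1466.7 ≈ 4.24 kHz.

4.24 kHz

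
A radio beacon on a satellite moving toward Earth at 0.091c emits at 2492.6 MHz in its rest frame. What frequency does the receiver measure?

2730.8 MHz

Relativistic Doppler for frequency: f' = f₀ · √((1 + β)/(1 − β)).
f' = 2492.6 × √(1.0910/0.9090) = 2492.6 × 1.09555 ≈ 2730.8 MHz.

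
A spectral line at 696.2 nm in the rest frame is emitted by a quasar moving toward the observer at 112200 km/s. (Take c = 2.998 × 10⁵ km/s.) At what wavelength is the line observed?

β = v/c = 112200/299800 = 0.3742.
Relativistic Doppler for wavelength: λ' = λ₀ · √((1 − β)/(1 + β)).
λ' = 696.2 × √(0.6258/1.3742) = 696.2 × 0.67479 ≈ 469.8 nm.

469.8 nm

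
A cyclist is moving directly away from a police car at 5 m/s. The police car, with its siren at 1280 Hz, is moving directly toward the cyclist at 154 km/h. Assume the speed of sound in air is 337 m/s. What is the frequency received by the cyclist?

1444 Hz

154 km/h = 42.78 m/s.
General Doppler shift: f' = f · (v − v_o)/(v − v_s).
f' = 1280 × (337 − 5)/(337 − 42.78) = 1280 × 332/294.22 ≈ 1444 Hz.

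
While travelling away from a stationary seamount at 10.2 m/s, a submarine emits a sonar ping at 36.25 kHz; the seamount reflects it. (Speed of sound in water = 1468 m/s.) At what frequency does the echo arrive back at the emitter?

35.7 kHz

The seamount receives the sound from a moving source: f₁ = f₀ · v/(v + v_e) = 36.25 × 1468/1478.2 ≈ 36.0 kHz.
On the return leg the submarine is a moving observer: f₂ = f₁ · (v − v_e)/v = 36.0 × 1457.8/1468 ≈ 35.7 kHz.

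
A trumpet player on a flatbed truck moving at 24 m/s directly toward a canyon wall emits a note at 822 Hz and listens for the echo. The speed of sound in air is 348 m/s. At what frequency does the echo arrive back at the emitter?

944 Hz

The canyon wall receives the sound from a moving source: f₁ = f₀ · v/(v − v_e) = 822 × 348/324 ≈ 883 Hz.
On the return leg the trumpet player on a flatbed truck is a moving observer: f₂ = f₁ · (v + v_e)/v = 883 × 372/348 ≈ 944 Hz.
Equivalently f₂ = f₀ · (v + v_e)/(v − v_e).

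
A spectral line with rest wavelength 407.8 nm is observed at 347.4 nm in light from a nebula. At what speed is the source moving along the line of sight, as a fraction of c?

0.159

λ'/λ₀ = 0.8519 < 1 (blueshift), so the source is approaching.
λ'/λ₀ = √((1 − β)/(1 + β)) for an approaching source ⇒ β = (1 − r²)/(1 + r²) with r = λ'/λ₀.
β = (1 − 0.7257)/(1 + 0.7257) ≈ 0.159.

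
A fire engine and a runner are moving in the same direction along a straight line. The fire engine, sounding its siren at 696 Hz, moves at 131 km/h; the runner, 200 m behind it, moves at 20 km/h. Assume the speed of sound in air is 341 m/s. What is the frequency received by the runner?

639 Hz

131 km/h = 36.39 m/s; 20 km/h = 5.556 m/s.
The runner is behind, so the fire engine is moving away from it while the runner is moving toward the fire engine.
With source receding and observer approaching, f' = f · (v + v_o)/(v + v_s).
f' = 696 × (341 + 5.556)/(341 + 36.39) = 696 × 346.56/377.39 ≈ 639 Hz.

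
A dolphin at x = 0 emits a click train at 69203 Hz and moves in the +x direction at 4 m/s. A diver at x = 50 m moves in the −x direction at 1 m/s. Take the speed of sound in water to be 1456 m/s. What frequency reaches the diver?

69441 Hz

The observer lies on the +x side, so the source is heading toward the observer and the observer is heading toward the source.
General Doppler shift: f' = f · (v + v_o)/(v − v_s).
f' = 69203 × (1456 + 1)/(1456 − 4) = 69203 × 1457/1452 ≈ 69441 Hz.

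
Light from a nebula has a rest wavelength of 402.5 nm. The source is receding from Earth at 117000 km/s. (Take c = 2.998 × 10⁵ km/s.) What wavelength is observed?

607.8 nm

β = v/c = 117000/299800 = 0.3903.
Relativistic Doppler for wavelength: λ' = λ₀ · √((1 + β)/(1 − β)).
λ' = 402.5 × √(1.3903/0.6097) = 402.5 × 1.51000 ≈ 607.8 nm.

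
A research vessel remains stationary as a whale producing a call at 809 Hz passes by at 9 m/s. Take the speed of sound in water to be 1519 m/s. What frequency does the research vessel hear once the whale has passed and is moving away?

Receding: f₂ = f · v/(v + v_s) = 809 × 1519/1528 ≈ 804 Hz.

804 Hz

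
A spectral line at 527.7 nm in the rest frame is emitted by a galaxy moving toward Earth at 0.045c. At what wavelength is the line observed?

504.5 nm

Relativistic Doppler for wavelength: λ' = λ₀ · √((1 − β)/(1 + β)).
λ' = 527.7 × √(0.9550/1.0450) = 527.7 × 0.95597 ≈ 504.5 nm.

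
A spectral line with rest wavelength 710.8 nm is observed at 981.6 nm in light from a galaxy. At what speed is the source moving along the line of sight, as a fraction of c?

0.312

λ'/λ₀ = 1.3810 > 1 (redshift), so the source is receding.
λ'/λ₀ = √((1 + β)/(1 − β)) for a receding source ⇒ β = (r² − 1)/(r² + 1) with r = λ'/λ₀.
β = (1.9071 − 1)/(1.9071 + 1) ≈ 0.312.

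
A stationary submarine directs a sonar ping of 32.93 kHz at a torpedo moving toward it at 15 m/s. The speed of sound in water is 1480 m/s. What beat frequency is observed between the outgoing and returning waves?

674 Hz

At the torpedo (a moving observer), f₁ = f₀ · (v + u)/v = 32.93 × 1495/1480 ≈ 33.264 kHz.
The reflection then acts as a moving source: f₂ = f₁ · v/(v − u) ≈ 33.604 kHz.
Beat frequency (with f₀ = 32930 Hz): |f₂ − f₀| = 2u·f₀/(v − u) = 2 × 15 × 32930/1465 ≈ 674 Hz.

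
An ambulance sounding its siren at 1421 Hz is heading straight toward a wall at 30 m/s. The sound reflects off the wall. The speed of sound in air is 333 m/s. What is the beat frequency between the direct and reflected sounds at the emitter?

281 Hz

The wall receives the sound from a moving source: f₁ = f₀ · v/(v − v_e) = 1421 × 333/303 ≈ 1562 Hz.
On the return leg the ambulance is a moving observer: f₂ = f₁ · (v + v_e)/v = 1562 × 363/333 ≈ 1702 Hz.
Beat against the emitted tone: |f₂ − f₀| = 2v_e·f₀/(v − v_e) = 2 × 30 × 1421/303 ≈ 281 Hz.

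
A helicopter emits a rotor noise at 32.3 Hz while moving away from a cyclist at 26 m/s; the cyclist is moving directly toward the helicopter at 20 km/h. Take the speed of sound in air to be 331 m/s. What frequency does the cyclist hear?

20 km/h = 5.556 m/s.
Both move, so f' = f · (v + v_o)/(v + v_s).
f' = 32.3 × (331 + 5.556)/(331 + 26) = 32.3 × 336.56/357 ≈ 30.5 Hz.

30.5 Hz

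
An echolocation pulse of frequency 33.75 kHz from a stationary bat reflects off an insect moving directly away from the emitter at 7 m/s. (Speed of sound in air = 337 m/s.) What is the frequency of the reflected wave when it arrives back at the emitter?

The insect first receives the wave as a moving observer: f₁ = f₀ · (v − u)/v = 33.75 × (337 − 7)/337 ≈ 33.0 kHz.
On reflection it acts as a source moving away from the stationary detector: f₂ = f₁ · v/(v + u) = 33.0 × 337/344 ≈ 32.4 kHz.
Equivalently f₂ = f₀ · (v − u)/(v + u).

32.4 kHz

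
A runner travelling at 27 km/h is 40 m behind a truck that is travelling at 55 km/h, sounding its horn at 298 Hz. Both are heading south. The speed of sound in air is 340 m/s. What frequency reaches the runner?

291 Hz

55 km/h = 15.28 m/s; 27 km/h = 7.5 m/s.
The runner is behind, so the truck is moving away from it while the runner is moving toward the truck.
Both move, so f' = f · (v + v_o)/(v + v_s).
f' = 298 × (340 + 7.5)/(340 + 15.28) = 298 × 347.5/355.28 ≈ 291 Hz.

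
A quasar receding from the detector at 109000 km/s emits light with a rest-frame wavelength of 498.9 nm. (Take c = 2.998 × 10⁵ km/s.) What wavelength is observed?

730.3 nm

β = v/c = 109000/299800 = 0.3636.
Relativistic Doppler for wavelength: λ' = λ₀ · √((1 + β)/(1 − β)).
λ' = 498.9 × √(1.3636/0.6364) = 498.9 × 1.46375 ≈ 730.3 nm.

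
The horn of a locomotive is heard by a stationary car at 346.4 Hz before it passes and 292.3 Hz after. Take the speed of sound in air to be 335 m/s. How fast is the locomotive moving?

f₁/f₂ = (v + v_s)/(v − v_s), so v_s = v · (f₁ − f₂)/(f₁ + f₂).
v_s = 335 × (346.4 − 292.3)/(346.4 + 292.3) = 335 × 54.1/638.7 ≈ 28 m/s.

28 m/s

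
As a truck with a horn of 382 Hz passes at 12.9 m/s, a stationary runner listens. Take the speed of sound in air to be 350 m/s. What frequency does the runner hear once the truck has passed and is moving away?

Receding: f₂ = f · v/(v + v_s) = 382 × 350/362.9 ≈ 368 Hz.

368 Hz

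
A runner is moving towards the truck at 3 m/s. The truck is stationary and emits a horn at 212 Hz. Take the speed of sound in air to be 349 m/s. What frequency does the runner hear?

Only the observer moves, toward the source, so f' = f · (v + v_o)/v.
f' = 212 × (349 + 3)/349 = 212 × 352/349 ≈ 214 Hz.

214 Hz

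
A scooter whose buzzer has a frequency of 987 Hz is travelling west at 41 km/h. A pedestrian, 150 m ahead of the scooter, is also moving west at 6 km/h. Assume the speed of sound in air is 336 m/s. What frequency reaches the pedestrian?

41 km/h = 11.39 m/s; 6 km/h = 1.667 m/s.
The pedestrian is ahead, so the scooter is moving toward it while the pedestrian is moving away from the scooter.
With source approaching and observer receding, f' = f · (v − v_o)/(v − v_s).
f' = 987 × (336 − 1.667)/(336 − 11.39) = 987 × 334.33/324.61 ≈ 1017 Hz.

1017 Hz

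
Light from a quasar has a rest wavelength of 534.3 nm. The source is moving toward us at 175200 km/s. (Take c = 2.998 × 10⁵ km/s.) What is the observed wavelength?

β = v/c = 175200/299800 = 0.5844.
Relativistic Doppler for wavelength: λ' = λ₀ · √((1 − β)/(1 + β)).
λ' = 534.3 × √(0.4156/1.5844) = 534.3 × 0.51217 ≈ 273.7 nm.

273.7 nm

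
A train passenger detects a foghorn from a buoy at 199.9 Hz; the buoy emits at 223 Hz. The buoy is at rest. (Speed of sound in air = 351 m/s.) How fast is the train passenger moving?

36 m/s

f' < f, so the train passenger is receding.
f' = f · (v − v_o)/v ⇒ v_o = v · |f'/f − 1|.
v_o = 351 × |199.9/223 − 1| = 351 × 0.1036 ≈ 36 m/s.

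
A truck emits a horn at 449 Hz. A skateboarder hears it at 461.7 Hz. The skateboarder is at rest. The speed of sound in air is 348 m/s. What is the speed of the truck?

f' > f, so the truck is approaching.
f' = f · v/(v − v_s) ⇒ v_s = v · |1 − f/f'|.
v_s = 348 × |1 − 449/461.7| = 348 × 0.02751 ≈ 9.6 m/s.

9.6 m/s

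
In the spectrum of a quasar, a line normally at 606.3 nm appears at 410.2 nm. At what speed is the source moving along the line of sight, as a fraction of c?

0.372c

λ'/λ₀ = 0.6766 < 1 (blueshift), so the source is approaching.
λ'/λ₀ = √((1 − β)/(1 + β)) for an approaching source ⇒ β = (1 − r²)/(1 + r²) with r = λ'/λ₀.
β = (1 − 0.4577)/(1 + 0.4577) ≈ 0.372.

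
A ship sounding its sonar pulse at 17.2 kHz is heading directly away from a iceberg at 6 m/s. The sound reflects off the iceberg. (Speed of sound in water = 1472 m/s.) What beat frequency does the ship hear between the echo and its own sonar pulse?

140 Hz

The iceberg receives the sound from a moving source: f₁ = f₀ · v/(v + v_e) = 17.2 × 1472/1478 ≈ 17.1302 kHz.
On the return leg the ship is a moving observer: f₂ = f₁ · (v − v_e)/v = 17.1302 × 1466/1472 ≈ 17.0604 kHz.
Beat against the emitted tone (with f₀ = 17200 Hz): |f₂ − f₀| = 2v_e·f₀/(v + v_e) = 2 × 6 × 17200/1478 ≈ 140 Hz.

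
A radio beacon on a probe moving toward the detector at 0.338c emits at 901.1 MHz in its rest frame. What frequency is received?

1281.1 MHz

Relativistic Doppler for frequency: f' = f₀ · √((1 + β)/(1 − β)).
f' = 901.1 × √(1.3380/0.6620) = 901.1 × 1.42167 ≈ 1281.1 MHz.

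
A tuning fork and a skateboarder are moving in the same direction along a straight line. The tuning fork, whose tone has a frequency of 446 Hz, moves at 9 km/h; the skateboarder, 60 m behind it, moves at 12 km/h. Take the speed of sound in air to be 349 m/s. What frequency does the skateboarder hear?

9 km/h = 2.5 m/s; 12 km/h = 3.333 m/s.
The skateboarder is behind, so the tuning fork is moving away from it while the skateboarder is moving toward the tuning fork.
Both move, so f' = f · (v + v_o)/(v + v_s).
f' = 446 × (349 + 3.333)/(349 + 2.5) = 446 × 352.33/351.5 ≈ 447 Hz.

447 Hz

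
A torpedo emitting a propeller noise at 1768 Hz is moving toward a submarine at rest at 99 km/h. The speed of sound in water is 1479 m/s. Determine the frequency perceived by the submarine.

99 km/h = 27.5 m/s.
Only the source moves, toward the listener, so f' = f · v/(v − v_s).
f' = 1768 × 1479/(1479 − 27.5) = 1768 × 1479/1452 ≈ 1801 Hz.

1801 Hz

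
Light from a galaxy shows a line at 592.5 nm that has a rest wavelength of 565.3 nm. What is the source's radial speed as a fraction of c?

λ'/λ₀ = 1.0481 > 1 (redshift), so the source is receding.
λ'/λ₀ = √((1 + β)/(1 − β)) for a receding source ⇒ β = (r² − 1)/(r² + 1) with r = λ'/λ₀.
β = (1.0985 − 1)/(1.0985 + 1) ≈ 0.047.

0.047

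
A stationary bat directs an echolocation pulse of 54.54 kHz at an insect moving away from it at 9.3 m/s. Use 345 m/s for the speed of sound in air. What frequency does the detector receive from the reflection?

At the insect (a moving observer), f₁ = f₀ · (v − u)/v = 54.54 × 335.7/345 ≈ 53.1 kHz.
On reflection it acts as a source moving away from the stationary detector: f₂ = f₁ · v/(v + u) = 53.1 × 345/354.3 ≈ 51.7 kHz.

51.7 kHz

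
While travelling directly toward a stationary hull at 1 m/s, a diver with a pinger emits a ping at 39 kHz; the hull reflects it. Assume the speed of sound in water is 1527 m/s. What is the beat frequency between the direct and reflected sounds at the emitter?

51.1 Hz

The hull receives the sound from a moving source: f₁ = f₀ · v/(v − v_e) = 39 × 1527/1526 ≈ 39.0256 kHz.
On the return leg the diver with a pinger is a moving observer: f₂ = f₁ · (v + v_e)/v = 39.0256 × 1528/1527 ≈ 39.0511 kHz.
Beat against the emitted tone (with f₀ = 39000 Hz): |f₂ − f₀| = 2v_e·f₀/(v − v_e) = 2 × 1 × 39000/1526 ≈ 51.1 Hz.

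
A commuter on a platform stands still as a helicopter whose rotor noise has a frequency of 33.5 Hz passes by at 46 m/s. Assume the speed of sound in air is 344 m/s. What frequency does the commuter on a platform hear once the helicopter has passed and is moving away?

29.5 Hz

Receding: f₂ = f · v/(v + v_s) = 33.5 × 344/390 ≈ 29.5 Hz.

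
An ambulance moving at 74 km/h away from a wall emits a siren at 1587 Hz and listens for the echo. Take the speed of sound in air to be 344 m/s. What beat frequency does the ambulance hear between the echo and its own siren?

179 Hz

74 km/h = 20.56 m/s.
The wall receives the sound from a moving source: f₁ = f₀ · v/(v + v_e) = 1587 × 344/364.56 ≈ 1497.5 Hz.
On the return leg the ambulance is a moving observer: f₂ = f₁ · (v − v_e)/v = 1497.5 × 323.44/344 ≈ 1408.0 Hz.
Beat against the emitted tone: |f₂ − f₀| = 2v_e·f₀/(v + v_e) = 2 × 20.56 × 1587/364.56 ≈ 179 Hz.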